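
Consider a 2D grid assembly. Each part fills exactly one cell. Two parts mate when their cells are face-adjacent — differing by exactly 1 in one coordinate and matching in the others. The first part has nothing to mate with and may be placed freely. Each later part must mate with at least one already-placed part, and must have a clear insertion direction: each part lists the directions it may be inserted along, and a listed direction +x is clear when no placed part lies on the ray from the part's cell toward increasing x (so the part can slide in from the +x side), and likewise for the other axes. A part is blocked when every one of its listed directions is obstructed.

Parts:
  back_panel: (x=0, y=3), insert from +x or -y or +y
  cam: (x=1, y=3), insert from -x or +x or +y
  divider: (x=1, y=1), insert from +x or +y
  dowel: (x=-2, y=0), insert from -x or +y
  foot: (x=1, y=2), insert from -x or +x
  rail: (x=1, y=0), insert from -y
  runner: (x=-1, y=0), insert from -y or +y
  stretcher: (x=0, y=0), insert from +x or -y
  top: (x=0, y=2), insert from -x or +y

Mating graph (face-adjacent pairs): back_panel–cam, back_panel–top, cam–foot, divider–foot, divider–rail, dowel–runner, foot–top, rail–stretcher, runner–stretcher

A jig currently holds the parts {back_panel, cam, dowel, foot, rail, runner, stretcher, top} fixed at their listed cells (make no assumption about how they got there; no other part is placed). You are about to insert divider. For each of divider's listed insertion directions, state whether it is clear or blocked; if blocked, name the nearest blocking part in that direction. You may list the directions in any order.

+x: ray from divider(1, 1) has no placed part ⇒ clear
+y: nearest on ray is foot@(1, 2) ⇒ blocked

+x: clear; +y: blocked by foot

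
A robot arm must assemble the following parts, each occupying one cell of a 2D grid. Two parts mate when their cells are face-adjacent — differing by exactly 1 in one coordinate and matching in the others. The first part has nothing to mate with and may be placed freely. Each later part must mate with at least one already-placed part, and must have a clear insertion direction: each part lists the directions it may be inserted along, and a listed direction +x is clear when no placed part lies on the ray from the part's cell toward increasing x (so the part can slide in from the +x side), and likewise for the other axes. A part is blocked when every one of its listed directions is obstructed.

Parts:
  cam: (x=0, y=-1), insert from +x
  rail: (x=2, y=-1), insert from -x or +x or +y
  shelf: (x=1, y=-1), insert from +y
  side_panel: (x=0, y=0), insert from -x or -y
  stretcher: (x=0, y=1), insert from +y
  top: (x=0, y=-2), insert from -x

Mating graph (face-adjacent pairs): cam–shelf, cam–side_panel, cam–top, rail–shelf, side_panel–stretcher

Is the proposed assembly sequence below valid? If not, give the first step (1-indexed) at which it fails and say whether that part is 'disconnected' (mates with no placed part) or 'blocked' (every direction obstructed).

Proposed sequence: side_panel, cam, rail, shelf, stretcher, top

1. side_panel@(0, 0) [-x clear] — {side_panel}
2. cam@(0, -1) [+x clear] — {cam, side_panel}
3. rail@(2, -1) — no placed neighbour ⇒ disconnected

Invalid at step 3 (disconnected)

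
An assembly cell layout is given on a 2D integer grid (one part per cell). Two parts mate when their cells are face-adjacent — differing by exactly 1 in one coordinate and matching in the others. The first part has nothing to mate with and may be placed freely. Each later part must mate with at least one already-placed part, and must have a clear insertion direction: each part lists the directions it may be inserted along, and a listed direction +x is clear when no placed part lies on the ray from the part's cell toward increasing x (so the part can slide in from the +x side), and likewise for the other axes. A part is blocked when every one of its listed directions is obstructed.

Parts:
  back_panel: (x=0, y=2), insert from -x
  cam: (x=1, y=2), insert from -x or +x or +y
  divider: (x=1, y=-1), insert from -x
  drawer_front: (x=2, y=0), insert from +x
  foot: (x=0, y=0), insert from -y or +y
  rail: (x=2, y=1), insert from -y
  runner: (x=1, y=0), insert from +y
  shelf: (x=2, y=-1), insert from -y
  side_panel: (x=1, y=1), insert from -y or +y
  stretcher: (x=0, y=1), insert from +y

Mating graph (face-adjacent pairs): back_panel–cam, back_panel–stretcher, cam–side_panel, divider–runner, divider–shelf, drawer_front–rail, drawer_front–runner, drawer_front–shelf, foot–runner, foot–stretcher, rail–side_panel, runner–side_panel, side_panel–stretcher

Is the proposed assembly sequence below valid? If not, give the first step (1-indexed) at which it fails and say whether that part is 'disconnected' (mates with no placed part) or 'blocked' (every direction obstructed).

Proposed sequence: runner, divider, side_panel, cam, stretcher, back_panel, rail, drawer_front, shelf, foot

1. runner@(1, 0) [+y clear] — {runner}
2. divider@(1, -1) [-x clear] — {divider, runner}
3. side_panel@(1, 1) [+y clear] — {divider, runner, side_panel}
4. cam@(1, 2) [-x clear] — {cam, divider, runner, side_panel}
5. stretcher@(0, 1) [+y clear] — {cam, divider, runner, side_panel, stretcher}
6. back_panel@(0, 2) [-x clear] — {back_panel, cam, divider, runner, side_panel, stretcher}
7. rail@(2, 1) [-y clear] — {back_panel, cam, divider, rail, runner, side_panel, stretcher}
8. drawer_front@(2, 0) [+x clear] — {back_panel, cam, divider, drawer_front, rail, runner, side_panel, stretcher}
9. shelf@(2, -1) [-y clear] — {back_panel, cam, divider, drawer_front, rail, runner, shelf, side_panel, stretcher}
10. foot@(0, 0) [-y clear] — {back_panel, cam, divider, drawer_front, foot, rail, runner, shelf, side_panel, stretcher}

Valid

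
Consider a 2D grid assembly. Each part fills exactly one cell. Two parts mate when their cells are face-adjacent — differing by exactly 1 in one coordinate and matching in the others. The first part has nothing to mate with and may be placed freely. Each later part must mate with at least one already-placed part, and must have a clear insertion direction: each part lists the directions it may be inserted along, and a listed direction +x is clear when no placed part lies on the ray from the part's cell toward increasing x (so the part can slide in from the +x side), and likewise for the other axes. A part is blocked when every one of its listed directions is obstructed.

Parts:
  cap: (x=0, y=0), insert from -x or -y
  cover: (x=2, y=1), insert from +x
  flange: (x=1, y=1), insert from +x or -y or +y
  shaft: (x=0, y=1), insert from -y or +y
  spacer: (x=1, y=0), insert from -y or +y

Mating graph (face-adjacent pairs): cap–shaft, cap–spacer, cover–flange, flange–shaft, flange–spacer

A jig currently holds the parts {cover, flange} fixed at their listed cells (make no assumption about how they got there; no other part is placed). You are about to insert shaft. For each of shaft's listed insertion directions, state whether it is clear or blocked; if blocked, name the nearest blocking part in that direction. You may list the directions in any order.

-y: ray from shaft(0, 1) has no placed part ⇒ clear
+y: ray from shaft(0, 1) has no placed part ⇒ clear

+y: clear; -y: clear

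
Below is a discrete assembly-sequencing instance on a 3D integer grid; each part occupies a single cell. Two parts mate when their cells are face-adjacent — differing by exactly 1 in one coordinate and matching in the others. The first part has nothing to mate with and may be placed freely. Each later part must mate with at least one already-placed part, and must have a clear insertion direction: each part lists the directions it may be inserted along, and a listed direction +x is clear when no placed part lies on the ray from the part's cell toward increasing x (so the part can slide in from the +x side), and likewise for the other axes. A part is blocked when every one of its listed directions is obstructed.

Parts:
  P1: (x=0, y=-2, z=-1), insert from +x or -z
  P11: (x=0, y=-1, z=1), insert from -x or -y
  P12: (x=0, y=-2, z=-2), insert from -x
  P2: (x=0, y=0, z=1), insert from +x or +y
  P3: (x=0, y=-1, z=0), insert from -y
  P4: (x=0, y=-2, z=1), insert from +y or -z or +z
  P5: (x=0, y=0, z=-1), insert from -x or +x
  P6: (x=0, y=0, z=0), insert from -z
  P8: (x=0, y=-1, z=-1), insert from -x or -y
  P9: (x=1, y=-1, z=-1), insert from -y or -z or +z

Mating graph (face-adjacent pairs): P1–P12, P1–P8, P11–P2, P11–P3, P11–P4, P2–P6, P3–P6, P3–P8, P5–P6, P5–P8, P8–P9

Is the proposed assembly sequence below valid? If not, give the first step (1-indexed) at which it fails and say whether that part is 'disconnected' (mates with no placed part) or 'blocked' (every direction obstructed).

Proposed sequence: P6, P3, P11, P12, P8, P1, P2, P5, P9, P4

Invalid at step 4 (disconnected)

1. P6@(0, 0, 0) [-z clear] — {P6}
2. P3@(0, -1, 0) [-y clear] — {P3, P6}
3. P11@(0, -1, 1) [-x clear] — {P11, P3, P6}
4. P12@(0, -2, -2) — no placed neighbour ⇒ disconnected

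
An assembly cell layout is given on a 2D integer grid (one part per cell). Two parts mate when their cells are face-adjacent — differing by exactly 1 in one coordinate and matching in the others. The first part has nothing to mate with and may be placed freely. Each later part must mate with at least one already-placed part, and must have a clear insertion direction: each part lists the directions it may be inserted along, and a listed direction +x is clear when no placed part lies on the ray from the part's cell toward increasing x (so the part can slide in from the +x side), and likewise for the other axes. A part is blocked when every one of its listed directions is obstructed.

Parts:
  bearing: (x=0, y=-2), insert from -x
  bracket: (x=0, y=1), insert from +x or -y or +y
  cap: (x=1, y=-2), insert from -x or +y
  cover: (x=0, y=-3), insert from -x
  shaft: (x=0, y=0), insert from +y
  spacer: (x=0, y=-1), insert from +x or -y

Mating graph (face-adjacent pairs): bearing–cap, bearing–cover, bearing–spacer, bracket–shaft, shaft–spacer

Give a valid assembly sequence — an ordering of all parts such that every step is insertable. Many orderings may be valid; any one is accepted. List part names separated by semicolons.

1. spacer@(0, -1) [+x clear] — {spacer}
2. shaft@(0, 0) [+y clear] — {shaft, spacer}
3. bearing@(0, -2) [-x clear] — {bearing, shaft, spacer}
4. cap@(1, -2) [+y clear] — {bearing, cap, shaft, spacer}
5. cover@(0, -3) [-x clear] — {bearing, cap, cover, shaft, spacer}
6. bracket@(0, 1) [+x clear] — {bearing, bracket, cap, cover, shaft, spacer}

spacer; shaft; bearing; cap; cover; bracket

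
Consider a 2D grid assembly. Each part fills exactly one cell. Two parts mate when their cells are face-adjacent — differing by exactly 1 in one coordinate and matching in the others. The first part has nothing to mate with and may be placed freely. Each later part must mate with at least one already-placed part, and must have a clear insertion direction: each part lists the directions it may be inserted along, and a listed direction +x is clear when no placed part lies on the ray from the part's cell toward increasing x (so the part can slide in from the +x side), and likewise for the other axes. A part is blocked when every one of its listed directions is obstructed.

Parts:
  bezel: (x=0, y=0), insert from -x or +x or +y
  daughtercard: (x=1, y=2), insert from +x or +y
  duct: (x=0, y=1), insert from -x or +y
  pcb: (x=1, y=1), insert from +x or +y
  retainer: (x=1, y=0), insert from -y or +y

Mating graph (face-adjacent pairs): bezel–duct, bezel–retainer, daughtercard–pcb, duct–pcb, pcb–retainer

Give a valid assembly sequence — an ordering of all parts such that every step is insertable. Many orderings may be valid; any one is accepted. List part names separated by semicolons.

bezel; retainer; duct; pcb; daughtercard

1. bezel@(0, 0) [-x clear] — {bezel}
2. retainer@(1, 0) [-y clear] — {bezel, retainer}
3. duct@(0, 1) [-x clear] — {bezel, duct, retainer}
4. pcb@(1, 1) [+x clear] — {bezel, duct, pcb, retainer}
5. daughtercard@(1, 2) [+x clear] — {bezel, daughtercard, duct, pcb, retainer}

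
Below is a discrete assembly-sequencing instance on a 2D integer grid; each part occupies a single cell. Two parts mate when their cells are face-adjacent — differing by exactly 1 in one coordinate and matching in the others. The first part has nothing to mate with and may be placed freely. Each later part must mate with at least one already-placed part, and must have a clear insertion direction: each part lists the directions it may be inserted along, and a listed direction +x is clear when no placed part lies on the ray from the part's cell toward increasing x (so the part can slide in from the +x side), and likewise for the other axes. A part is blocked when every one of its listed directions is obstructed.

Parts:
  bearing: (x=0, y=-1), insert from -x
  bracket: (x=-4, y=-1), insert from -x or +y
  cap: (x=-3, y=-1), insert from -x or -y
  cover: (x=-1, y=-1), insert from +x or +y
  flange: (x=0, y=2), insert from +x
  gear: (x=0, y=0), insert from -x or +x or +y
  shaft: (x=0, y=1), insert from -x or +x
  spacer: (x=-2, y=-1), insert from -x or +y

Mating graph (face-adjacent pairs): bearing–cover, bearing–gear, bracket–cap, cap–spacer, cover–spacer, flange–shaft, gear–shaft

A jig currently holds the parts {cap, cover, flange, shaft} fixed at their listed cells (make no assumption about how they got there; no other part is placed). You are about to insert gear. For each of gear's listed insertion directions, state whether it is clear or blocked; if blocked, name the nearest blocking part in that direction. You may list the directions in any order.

-x: ray from gear(0, 0) has no placed part ⇒ clear
+x: ray from gear(0, 0) has no placed part ⇒ clear
+y: nearest on ray is shaft@(0, 1) ⇒ blocked

+x: clear; +y: blocked by shaft; -x: clear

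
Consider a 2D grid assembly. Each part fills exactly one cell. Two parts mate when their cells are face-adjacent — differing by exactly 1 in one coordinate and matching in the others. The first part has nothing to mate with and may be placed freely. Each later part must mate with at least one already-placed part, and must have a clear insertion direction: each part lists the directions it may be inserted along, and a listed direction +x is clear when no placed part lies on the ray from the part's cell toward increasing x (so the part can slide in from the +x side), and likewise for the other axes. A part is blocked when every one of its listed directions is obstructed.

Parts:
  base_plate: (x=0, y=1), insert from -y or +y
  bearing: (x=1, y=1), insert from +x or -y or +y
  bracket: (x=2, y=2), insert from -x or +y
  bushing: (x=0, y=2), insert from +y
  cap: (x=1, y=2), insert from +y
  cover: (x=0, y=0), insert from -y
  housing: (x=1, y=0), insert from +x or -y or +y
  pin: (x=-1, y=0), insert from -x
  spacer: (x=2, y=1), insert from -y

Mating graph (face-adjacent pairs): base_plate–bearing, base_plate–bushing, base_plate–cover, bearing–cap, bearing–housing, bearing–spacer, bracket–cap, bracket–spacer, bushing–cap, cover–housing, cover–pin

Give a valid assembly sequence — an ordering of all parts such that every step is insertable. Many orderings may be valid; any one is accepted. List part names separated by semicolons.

1. spacer@(2, 1) [-y clear] — {spacer}
2. bearing@(1, 1) [-y clear] — {bearing, spacer}
3. base_plate@(0, 1) [-y clear] — {base_plate, bearing, spacer}
4. cover@(0, 0) [-y clear] — {base_plate, bearing, cover, spacer}
5. pin@(-1, 0) [-x clear] — {base_plate, bearing, cover, pin, spacer}
6. housing@(1, 0) [+x clear] — {base_plate, bearing, cover, housing, pin, spacer}
7. bushing@(0, 2) [+y clear] — {base_plate, bearing, bushing, cover, housing, pin, spacer}
8. cap@(1, 2) [+y clear] — {base_plate, bearing, bushing, cap, cover, housing, pin, spacer}
9. bracket@(2, 2) [+y clear] — {base_plate, bearing, bracket, bushing, cap, cover, housing, pin, spacer}

spacer; bearing; base_plate; cover; pin; housing; bushing; cap; bracket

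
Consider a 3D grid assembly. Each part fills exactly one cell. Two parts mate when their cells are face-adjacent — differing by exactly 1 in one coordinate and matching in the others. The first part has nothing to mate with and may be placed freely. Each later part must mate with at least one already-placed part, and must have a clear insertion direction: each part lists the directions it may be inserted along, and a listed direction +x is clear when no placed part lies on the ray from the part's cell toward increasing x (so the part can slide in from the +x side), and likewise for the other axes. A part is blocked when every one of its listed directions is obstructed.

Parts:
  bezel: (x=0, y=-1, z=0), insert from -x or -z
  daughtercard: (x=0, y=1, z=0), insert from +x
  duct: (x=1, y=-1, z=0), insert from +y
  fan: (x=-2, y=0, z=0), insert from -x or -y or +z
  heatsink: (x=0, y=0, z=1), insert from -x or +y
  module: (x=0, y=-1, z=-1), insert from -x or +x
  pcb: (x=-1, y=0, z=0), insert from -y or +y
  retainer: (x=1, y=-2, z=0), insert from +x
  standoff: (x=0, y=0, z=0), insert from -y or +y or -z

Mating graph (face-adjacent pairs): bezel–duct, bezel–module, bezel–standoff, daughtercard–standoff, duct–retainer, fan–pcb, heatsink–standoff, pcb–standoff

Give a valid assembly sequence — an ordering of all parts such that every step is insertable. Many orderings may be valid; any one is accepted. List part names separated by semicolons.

1. module@(0, -1, -1) [-x clear] — {module}
2. bezel@(0, -1, 0) [-x clear] — {bezel, module}
3. duct@(1, -1, 0) [+y clear] — {bezel, duct, module}
4. standoff@(0, 0, 0) [+y clear] — {bezel, duct, module, standoff}
5. pcb@(-1, 0, 0) [-y clear] — {bezel, duct, module, pcb, standoff}
6. fan@(-2, 0, 0) [-x clear] — {bezel, duct, fan, module, pcb, standoff}
7. heatsink@(0, 0, 1) [-x clear] — {bezel, duct, fan, heatsink, module, pcb, standoff}
8. retainer@(1, -2, 0) [+x clear] — {bezel, duct, fan, heatsink, module, pcb, retainer, standoff}
9. daughtercard@(0, 1, 0) [+x clear] — {bezel, daughtercard, duct, fan, heatsink, module, pcb, retainer, standoff}

module; bezel; duct; standoff; pcb; fan; heatsink; retainer; daughtercard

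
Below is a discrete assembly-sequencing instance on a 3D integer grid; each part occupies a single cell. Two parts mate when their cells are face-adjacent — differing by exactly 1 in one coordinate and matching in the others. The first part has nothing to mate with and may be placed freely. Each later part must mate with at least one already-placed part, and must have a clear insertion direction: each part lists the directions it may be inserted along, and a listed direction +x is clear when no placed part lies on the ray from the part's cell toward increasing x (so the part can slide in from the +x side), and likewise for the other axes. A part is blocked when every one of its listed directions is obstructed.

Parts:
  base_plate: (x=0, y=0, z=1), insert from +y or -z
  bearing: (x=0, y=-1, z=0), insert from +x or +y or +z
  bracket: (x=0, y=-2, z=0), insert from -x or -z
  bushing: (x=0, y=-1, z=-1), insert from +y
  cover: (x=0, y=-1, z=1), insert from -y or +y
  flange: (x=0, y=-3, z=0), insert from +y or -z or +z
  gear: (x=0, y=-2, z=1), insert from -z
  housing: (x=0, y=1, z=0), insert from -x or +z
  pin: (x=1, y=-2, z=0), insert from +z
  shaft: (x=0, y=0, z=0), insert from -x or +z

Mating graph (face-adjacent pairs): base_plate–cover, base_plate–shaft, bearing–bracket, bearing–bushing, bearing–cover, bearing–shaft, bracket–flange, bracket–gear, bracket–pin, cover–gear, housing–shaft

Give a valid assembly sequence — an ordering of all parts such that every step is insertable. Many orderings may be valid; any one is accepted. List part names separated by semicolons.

1. bearing@(0, -1, 0) [+x clear] — {bearing}
2. cover@(0, -1, 1) [-y clear] — {bearing, cover}
3. base_plate@(0, 0, 1) [+y clear] — {base_plate, bearing, cover}
4. gear@(0, -2, 1) [-z clear] — {base_plate, bearing, cover, gear}
5. bracket@(0, -2, 0) [-x clear] — {base_plate, bearing, bracket, cover, gear}
6. pin@(1, -2, 0) [+z clear] — {base_plate, bearing, bracket, cover, gear, pin}
7. flange@(0, -3, 0) [-z clear] — {base_plate, bearing, bracket, cover, flange, gear, pin}
8. bushing@(0, -1, -1) [+y clear] — {base_plate, bearing, bracket, bushing, cover, flange, gear, pin}
9. shaft@(0, 0, 0) [-x clear] — {base_plate, bearing, bracket, bushing, cover, flange, gear, pin, shaft}
10. housing@(0, 1, 0) [-x clear] — {base_plate, bearing, bracket, bushing, cover, flange, gear, housing, pin, shaft}

bearing; cover; base_plate; gear; bracket; pin; flange; bushing; shaft; housing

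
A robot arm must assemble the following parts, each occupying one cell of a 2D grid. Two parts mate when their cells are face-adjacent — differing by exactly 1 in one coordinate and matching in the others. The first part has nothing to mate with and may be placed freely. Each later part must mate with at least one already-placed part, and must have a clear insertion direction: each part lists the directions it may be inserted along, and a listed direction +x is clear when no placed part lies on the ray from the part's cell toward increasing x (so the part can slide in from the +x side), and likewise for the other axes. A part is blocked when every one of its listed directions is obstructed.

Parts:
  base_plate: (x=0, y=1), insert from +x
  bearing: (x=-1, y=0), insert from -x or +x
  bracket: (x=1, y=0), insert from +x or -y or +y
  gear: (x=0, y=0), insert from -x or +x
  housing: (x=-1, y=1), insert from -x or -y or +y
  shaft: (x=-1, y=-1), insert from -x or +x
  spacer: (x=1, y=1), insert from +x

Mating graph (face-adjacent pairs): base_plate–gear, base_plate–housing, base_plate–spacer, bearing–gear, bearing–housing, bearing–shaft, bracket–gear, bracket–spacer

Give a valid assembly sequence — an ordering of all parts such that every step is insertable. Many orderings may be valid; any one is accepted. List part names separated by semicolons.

bearing; housing; gear; bracket; base_plate; spacer; shaft

1. bearing@(-1, 0) [-x clear] — {bearing}
2. housing@(-1, 1) [-x clear] — {bearing, housing}
3. gear@(0, 0) [+x clear] — {bearing, gear, housing}
4. bracket@(1, 0) [+x clear] — {bearing, bracket, gear, housing}
5. base_plate@(0, 1) [+x clear] — {base_plate, bearing, bracket, gear, housing}
6. spacer@(1, 1) [+x clear] — {base_plate, bearing, bracket, gear, housing, spacer}
7. shaft@(-1, -1) [-x clear] — {base_plate, bearing, bracket, gear, housing, shaft, spacer}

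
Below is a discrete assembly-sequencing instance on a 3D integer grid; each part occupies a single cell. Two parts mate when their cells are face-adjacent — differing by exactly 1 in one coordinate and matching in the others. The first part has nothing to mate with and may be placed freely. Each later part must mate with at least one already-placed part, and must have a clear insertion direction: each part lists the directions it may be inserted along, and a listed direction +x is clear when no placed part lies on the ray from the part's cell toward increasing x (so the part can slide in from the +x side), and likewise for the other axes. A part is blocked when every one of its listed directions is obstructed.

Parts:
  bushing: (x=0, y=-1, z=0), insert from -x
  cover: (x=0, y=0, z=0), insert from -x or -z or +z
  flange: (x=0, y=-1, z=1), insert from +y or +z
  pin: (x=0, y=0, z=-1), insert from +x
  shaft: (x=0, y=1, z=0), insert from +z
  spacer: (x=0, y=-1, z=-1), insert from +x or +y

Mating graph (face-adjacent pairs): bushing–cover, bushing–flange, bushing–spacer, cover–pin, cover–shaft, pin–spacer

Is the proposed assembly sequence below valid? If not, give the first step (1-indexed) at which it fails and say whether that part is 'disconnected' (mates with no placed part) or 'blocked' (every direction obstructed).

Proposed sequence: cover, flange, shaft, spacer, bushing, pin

1. cover@(0, 0, 0) [-x clear] — {cover}
2. flange@(0, -1, 1) — no placed neighbour ⇒ disconnected

Invalid at step 2 (disconnected)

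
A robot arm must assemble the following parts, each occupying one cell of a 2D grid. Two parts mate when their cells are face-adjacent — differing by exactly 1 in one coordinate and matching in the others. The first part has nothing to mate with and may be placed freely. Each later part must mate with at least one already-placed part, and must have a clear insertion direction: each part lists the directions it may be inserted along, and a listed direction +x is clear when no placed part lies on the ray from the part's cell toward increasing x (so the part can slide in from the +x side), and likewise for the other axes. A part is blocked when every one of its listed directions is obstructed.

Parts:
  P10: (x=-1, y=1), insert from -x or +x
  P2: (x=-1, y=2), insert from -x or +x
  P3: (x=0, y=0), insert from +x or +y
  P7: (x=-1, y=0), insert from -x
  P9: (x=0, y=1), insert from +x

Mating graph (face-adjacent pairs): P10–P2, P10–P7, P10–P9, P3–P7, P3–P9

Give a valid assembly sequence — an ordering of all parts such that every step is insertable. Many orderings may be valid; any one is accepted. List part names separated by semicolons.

P9; P3; P7; P10; P2

1. P9@(0, 1) [+x clear] — {P9}
2. P3@(0, 0) [+x clear] — {P3, P9}
3. P7@(-1, 0) [-x clear] — {P3, P7, P9}
4. P10@(-1, 1) [-x clear] — {P10, P3, P7, P9}
5. P2@(-1, 2) [-x clear] — {P10, P2, P3, P7, P9}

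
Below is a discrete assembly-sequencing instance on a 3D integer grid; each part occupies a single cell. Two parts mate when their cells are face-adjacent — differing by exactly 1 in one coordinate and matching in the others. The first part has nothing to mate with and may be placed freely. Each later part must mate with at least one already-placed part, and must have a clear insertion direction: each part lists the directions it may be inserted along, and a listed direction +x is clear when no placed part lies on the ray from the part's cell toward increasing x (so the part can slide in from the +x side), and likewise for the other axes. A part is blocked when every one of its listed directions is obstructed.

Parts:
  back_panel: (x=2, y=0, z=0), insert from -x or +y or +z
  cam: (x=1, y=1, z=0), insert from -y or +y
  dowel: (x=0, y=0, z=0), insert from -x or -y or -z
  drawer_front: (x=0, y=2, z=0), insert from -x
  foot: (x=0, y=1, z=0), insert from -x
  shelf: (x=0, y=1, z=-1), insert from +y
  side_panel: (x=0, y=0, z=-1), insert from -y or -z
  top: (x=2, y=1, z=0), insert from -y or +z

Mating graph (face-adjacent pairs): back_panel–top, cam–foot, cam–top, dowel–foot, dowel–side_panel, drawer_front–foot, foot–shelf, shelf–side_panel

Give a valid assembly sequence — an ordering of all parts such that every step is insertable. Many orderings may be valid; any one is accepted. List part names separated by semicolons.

back_panel; top; cam; foot; dowel; side_panel; shelf; drawer_front

1. back_panel@(2, 0, 0) [-x clear] — {back_panel}
2. top@(2, 1, 0) [+z clear] — {back_panel, top}
3. cam@(1, 1, 0) [-y clear] — {back_panel, cam, top}
4. foot@(0, 1, 0) [-x clear] — {back_panel, cam, foot, top}
5. dowel@(0, 0, 0) [-x clear] — {back_panel, cam, dowel, foot, top}
6. side_panel@(0, 0, -1) [-y clear] — {back_panel, cam, dowel, foot, side_panel, top}
7. shelf@(0, 1, -1) [+y clear] — {back_panel, cam, dowel, foot, shelf, side_panel, top}
8. drawer_front@(0, 2, 0) [-x clear] — {back_panel, cam, dowel, drawer_front, foot, shelf, side_panel, top}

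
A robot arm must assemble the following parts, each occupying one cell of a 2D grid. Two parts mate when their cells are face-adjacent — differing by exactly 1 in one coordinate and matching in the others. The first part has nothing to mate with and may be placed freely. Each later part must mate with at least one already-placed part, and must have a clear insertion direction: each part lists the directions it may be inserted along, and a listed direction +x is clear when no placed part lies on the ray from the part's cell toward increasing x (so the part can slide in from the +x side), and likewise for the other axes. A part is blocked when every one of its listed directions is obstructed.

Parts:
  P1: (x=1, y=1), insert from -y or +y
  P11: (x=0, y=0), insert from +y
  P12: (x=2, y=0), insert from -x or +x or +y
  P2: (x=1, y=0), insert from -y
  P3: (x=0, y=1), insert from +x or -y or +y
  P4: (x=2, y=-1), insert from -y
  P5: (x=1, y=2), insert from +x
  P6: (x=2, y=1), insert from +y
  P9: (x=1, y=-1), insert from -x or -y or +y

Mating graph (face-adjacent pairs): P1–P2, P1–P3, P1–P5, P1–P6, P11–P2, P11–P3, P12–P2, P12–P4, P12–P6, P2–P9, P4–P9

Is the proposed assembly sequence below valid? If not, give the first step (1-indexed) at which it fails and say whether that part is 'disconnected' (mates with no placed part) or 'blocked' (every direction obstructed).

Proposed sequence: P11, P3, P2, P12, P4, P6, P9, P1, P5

Valid

1. P11@(0, 0) [+y clear] — {P11}
2. P3@(0, 1) [+x clear] — {P11, P3}
3. P2@(1, 0) [-y clear] — {P11, P2, P3}
4. P12@(2, 0) [+x clear] — {P11, P12, P2, P3}
5. P4@(2, -1) [-y clear] — {P11, P12, P2, P3, P4}
6. P6@(2, 1) [+y clear] — {P11, P12, P2, P3, P4, P6}
7. P9@(1, -1) [-x clear] — {P11, P12, P2, P3, P4, P6, P9}
8. P1@(1, 1) [+y clear] — {P1, P11, P12, P2, P3, P4, P6, P9}
9. P5@(1, 2) [+x clear] — {P1, P11, P12, P2, P3, P4, P5, P6, P9}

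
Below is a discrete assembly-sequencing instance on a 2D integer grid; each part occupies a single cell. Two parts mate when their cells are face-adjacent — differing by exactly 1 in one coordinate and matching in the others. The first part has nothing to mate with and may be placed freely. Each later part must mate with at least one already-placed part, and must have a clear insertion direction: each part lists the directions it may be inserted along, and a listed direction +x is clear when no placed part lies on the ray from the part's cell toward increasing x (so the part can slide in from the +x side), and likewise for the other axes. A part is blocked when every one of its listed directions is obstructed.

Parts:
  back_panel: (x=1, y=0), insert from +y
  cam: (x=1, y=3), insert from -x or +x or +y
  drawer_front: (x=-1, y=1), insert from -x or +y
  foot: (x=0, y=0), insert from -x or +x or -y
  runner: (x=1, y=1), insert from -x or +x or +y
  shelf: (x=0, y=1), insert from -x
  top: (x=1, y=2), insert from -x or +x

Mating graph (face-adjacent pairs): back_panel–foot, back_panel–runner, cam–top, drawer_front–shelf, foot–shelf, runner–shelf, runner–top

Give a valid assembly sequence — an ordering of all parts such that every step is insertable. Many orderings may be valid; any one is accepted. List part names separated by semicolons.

1. shelf@(0, 1) [-x clear] — {shelf}
2. foot@(0, 0) [-x clear] — {foot, shelf}
3. back_panel@(1, 0) [+y clear] — {back_panel, foot, shelf}
4. drawer_front@(-1, 1) [-x clear] — {back_panel, drawer_front, foot, shelf}
5. runner@(1, 1) [+x clear] — {back_panel, drawer_front, foot, runner, shelf}
6. top@(1, 2) [-x clear] — {back_panel, drawer_front, foot, runner, shelf, top}
7. cam@(1, 3) [-x clear] — {back_panel, cam, drawer_front, foot, runner, shelf, top}

shelf; foot; back_panel; drawer_front; runner; top; cam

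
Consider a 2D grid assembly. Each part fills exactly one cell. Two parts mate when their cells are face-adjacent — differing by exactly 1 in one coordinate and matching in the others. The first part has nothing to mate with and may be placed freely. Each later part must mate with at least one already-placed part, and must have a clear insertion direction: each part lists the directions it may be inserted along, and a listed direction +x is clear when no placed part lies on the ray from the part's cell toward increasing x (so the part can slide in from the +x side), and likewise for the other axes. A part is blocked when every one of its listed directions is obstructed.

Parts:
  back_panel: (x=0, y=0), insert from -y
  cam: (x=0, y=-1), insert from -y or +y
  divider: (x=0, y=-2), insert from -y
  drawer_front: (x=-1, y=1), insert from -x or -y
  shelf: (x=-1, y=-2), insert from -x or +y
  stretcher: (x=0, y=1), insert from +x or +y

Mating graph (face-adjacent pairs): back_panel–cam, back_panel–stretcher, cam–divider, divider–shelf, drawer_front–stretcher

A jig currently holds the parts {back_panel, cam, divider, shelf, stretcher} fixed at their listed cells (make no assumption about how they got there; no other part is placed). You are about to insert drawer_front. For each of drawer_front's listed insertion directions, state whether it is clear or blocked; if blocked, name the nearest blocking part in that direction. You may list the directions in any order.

-x: clear; -y: blocked by shelf

-x: ray from drawer_front(-1, 1) has no placed part ⇒ clear
-y: nearest on ray is shelf@(-1, -2) ⇒ blocked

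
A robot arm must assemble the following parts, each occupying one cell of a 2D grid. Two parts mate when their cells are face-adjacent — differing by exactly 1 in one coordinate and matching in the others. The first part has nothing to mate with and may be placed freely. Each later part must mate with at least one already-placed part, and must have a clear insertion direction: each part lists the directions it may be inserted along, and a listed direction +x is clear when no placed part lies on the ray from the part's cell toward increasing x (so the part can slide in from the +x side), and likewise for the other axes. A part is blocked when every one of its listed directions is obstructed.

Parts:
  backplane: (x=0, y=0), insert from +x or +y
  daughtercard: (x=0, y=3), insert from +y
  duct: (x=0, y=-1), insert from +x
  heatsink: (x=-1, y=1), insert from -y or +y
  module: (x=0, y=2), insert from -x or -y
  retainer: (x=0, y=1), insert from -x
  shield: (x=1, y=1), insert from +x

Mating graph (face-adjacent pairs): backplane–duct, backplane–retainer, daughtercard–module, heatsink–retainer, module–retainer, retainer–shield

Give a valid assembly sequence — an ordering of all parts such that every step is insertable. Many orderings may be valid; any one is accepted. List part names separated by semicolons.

1. daughtercard@(0, 3) [+y clear] — {daughtercard}
2. module@(0, 2) [-x clear] — {daughtercard, module}
3. retainer@(0, 1) [-x clear] — {daughtercard, module, retainer}
4. shield@(1, 1) [+x clear] — {daughtercard, module, retainer, shield}
5. heatsink@(-1, 1) [-y clear] — {daughtercard, heatsink, module, retainer, shield}
6. backplane@(0, 0) [+x clear] — {backplane, daughtercard, heatsink, module, retainer, shield}
7. duct@(0, -1) [+x clear] — {backplane, daughtercard, duct, heatsink, module, retainer, shield}

daughtercard; module; retainer; shield; heatsink; backplane; duct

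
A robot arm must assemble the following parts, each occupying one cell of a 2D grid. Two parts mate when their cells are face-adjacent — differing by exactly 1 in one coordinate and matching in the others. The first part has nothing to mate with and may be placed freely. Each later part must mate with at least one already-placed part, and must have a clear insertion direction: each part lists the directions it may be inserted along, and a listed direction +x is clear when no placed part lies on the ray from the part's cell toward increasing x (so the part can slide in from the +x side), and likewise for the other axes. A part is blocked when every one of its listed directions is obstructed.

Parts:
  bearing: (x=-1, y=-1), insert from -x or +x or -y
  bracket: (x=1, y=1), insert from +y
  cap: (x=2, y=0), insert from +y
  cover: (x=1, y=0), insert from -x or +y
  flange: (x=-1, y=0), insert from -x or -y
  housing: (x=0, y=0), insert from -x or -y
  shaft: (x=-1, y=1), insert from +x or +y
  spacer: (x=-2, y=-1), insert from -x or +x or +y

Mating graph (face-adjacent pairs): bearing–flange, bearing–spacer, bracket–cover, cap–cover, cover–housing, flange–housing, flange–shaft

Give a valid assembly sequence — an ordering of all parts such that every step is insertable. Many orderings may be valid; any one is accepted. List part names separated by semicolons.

flange; housing; shaft; cover; cap; bracket; bearing; spacer

1. flange@(-1, 0) [-x clear] — {flange}
2. housing@(0, 0) [-y clear] — {flange, housing}
3. shaft@(-1, 1) [+x clear] — {flange, housing, shaft}
4. cover@(1, 0) [+y clear] — {cover, flange, housing, shaft}
5. cap@(2, 0) [+y clear] — {cap, cover, flange, housing, shaft}
6. bracket@(1, 1) [+y clear] — {bracket, cap, cover, flange, housing, shaft}
7. bearing@(-1, -1) [-x clear] — {bearing, bracket, cap, cover, flange, housing, shaft}
8. spacer@(-2, -1) [-x clear] — {bearing, bracket, cap, cover, flange, housing, shaft, spacer}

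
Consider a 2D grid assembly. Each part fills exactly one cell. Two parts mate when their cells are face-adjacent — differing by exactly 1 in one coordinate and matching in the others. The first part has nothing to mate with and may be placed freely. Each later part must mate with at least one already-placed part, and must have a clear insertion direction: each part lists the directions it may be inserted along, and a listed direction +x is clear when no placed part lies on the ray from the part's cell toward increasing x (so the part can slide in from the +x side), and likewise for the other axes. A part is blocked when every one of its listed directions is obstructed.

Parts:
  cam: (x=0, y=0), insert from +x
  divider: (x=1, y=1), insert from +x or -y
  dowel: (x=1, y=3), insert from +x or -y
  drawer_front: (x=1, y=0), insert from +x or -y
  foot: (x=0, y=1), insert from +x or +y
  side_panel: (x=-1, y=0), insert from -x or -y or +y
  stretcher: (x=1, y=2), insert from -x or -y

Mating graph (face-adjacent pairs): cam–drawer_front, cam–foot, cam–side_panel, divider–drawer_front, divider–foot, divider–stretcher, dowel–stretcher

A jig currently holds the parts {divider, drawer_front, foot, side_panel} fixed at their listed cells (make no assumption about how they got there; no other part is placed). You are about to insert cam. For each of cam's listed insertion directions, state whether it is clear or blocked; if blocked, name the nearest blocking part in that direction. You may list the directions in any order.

+x: blocked by drawer_front

+x: nearest on ray is drawer_front@(1, 0) ⇒ blocked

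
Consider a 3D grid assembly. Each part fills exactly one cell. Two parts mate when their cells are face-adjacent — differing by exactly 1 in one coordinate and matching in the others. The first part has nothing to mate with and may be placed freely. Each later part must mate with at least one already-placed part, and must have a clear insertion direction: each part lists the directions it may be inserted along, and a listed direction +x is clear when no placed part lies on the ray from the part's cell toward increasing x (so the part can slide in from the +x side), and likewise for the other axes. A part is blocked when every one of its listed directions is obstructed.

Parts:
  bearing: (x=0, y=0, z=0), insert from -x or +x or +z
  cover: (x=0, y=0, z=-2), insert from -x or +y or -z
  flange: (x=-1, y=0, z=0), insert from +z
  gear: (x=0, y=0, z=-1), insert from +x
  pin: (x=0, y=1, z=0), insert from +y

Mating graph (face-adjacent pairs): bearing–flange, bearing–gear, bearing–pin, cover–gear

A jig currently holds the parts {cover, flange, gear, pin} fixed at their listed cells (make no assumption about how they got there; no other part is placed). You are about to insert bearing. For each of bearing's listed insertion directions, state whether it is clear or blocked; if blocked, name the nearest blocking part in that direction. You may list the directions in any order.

-x: nearest on ray is flange@(-1, 0, 0) ⇒ blocked
+x: ray from bearing(0, 0, 0) has no placed part ⇒ clear
+z: ray from bearing(0, 0, 0) has no placed part ⇒ clear

+x: clear; +z: clear; -x: blocked by flange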